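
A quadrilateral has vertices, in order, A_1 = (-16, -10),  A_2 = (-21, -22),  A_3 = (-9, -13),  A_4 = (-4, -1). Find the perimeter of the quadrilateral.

|A_1A_2| = √((-5)² + (-12)²) = √169 = 13
|A_2A_3| = √((12)² + (9)²) = √225 = 15
|A_3A_4| = √((5)² + (12)²) = √169 = 13
|A_4A_1| = √((-12)² + (-9)²) = √225 = 15
Perimeter = 13 + 15 + 13 + 15 = 56.

56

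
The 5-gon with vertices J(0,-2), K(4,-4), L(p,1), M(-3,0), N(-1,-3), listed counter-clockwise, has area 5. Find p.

-4

The doubled signed area Σ (x_i y_{i+1} − x_{i+1} y_i) is linear in p.
With p=0 it equals 26; the coefficient of p is 4 (from the two edges through L).
So 4·p + 26 = 2·5 = 10 ⇒ p = -4.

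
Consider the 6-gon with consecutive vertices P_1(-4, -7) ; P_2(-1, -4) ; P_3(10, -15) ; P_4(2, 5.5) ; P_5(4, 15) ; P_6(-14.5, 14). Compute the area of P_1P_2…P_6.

294

Apply Gauss's area formula: 2A = Σ (x_i·y_{i+1} − x_{i+1}·y_i), indices taken mod 6.
Σ = (9) + (55) + (85) + (8) + (273.5) + (157.5) = 588
Area = |Σ|/2 = 294.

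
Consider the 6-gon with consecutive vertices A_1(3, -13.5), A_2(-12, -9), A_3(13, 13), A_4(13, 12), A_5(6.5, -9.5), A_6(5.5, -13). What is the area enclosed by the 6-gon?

255

Σ = (-189) + (-39) + (-13) + (-201.5) + (-32.25) + (-35.25) = -510
Area = |Σ|/2 = 255.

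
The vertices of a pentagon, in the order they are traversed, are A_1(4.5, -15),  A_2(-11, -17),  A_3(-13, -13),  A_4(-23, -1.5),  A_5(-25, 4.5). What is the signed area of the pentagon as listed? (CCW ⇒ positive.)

-192.625

Apply the shoelace formula: 2A = Σ (x_i·y_{i+1} − x_{i+1}·y_i), indices taken mod 5.
A_1→A_2: (4.5)(-17) − (-11)(-15) = -241.5
A_2→A_3: (-11)(-13) − (-13)(-17) = -78
A_3→A_4: (-13)(-1.5) − (-23)(-13) = -279.5
A_4→A_5: (-23)(4.5) − (-25)(-1.5) = -141
A_5→A_1: (-25)(-15) − (4.5)(4.5) = 354.75
Σ = -385.25
Signed area = Σ/2 = -192.625 (negative ⇒ clockwise traversal).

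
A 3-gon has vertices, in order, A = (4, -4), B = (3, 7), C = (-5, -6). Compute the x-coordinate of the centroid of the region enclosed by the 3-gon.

Apply the surveyor's formula. First the cross-terms c_i = x_i·y_{i+1} − x_{i+1}·y_i:
  40, 17, 44  ⇒  2A = 101, A = 50.5.
Then Σ (x_i + x_{i+1})·c_i = 202, so x̄ = 202 / (6·50.5) = 2/3.

2/3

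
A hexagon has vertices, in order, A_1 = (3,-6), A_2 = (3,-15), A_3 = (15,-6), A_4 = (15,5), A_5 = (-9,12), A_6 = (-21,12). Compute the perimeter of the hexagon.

|A_1A_2| = √((0)² + (-9)²) = √81 = 9
|A_2A_3| = √((12)² + (9)²) = √225 = 15
|A_3A_4| = √((0)² + (11)²) = √121 = 11
|A_4A_5| = √((-24)² + (7)²) = √625 = 25
|A_5A_6| = √((-12)² + (0)²) = √144 = 12
|A_6A_1| = √((24)² + (-18)²) = √900 = 30
Perimeter = 9 + 15 + 11 + 25 + 12 + 30 = 102.

102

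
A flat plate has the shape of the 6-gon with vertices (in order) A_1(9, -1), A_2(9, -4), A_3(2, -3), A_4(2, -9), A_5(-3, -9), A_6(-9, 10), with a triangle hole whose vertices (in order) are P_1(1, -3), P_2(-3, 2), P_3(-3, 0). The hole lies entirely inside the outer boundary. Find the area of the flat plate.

143.5

Outer boundary:
Apply the shoelace (surveyor's) formula: 2A = Σ (x_i·y_{i+1} − x_{i+1}·y_i), indices taken mod 6.
Cross-terms: -27, -19, -12, -45, -111, -81  ⇒  Σ = -295
Area = |Σ|/2 = 147.5.
Hole:
Apply the surveyor's formula: 2A = Σ (x_i·y_{i+1} − x_{i+1}·y_i), indices taken mod 3.
P_1→P_2: (1)(2) − (-3)(-3) = -7
P_2→P_3: (-3)(0) − (-3)(2) = 6
P_3→P_1: (-3)(-3) − (1)(0) = 9
Σ = 8
Area = |Σ|/2 = 4.
Net area = 147.5 − 4 = 143.5.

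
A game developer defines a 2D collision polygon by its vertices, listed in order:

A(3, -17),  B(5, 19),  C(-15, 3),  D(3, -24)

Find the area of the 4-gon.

Cross-terms: 142, 300, 351, 21  ⇒  Σ = 814
Area = |Σ|/2 = 407.

407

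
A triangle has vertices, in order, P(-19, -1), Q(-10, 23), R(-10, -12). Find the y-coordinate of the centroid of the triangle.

Apply the shoelace (surveyor's) formula. First the cross-terms c_i = x_i·y_{i+1} − x_{i+1}·y_i:
  -447, 350, -218  ⇒  2A = -315, A = -157.5.
Then Σ (y_i + y_{i+1})·c_i = -3150, so ȳ = -3150 / (6·(-157.5)) = 10/3.

10/3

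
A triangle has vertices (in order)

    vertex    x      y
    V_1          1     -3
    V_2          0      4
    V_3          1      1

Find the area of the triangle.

2

V_1→V_2: (1)(4) − (0)(-3) = 4
V_2→V_3: (0)(1) − (1)(4) = -4
V_3→V_1: (1)(-3) − (1)(1) = -4
Σ = -4
Area = |Σ|/2 = 2.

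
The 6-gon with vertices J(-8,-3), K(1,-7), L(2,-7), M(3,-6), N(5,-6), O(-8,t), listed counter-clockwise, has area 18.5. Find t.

-2

The doubled signed area Σ (x_i y_{i+1} − x_{i+1} y_i) is linear in t.
With t=0 it equals 63; the coefficient of t is 13 (from the two edges through O).
So 13·t + 63 = 2·18.5 = 37 ⇒ t = -2.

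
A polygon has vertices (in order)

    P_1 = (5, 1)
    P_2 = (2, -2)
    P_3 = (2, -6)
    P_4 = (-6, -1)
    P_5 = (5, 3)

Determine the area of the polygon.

Apply the shoelace (surveyor's) formula: 2A = Σ (x_i·y_{i+1} − x_{i+1}·y_i), indices taken mod 5.
Cross-terms: -12, -8, -38, -13, -10  ⇒  Σ = -81
Area = |Σ|/2 = 40.5.

40.5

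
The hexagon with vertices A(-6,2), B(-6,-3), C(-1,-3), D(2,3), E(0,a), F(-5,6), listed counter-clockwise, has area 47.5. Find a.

3

Write out the shoelace sum; only the two edges meeting at E involve a:
2·Area = [(2·a − 0·3) + (0·6 − (-5)·a)] + 74
       = 7·a + 74 = 95
⇒ a = 3.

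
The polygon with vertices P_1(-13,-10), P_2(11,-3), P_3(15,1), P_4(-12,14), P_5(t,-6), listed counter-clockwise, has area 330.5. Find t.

The doubled signed area Σ (x_i y_{i+1} − x_{i+1} y_i) is linear in t.
With t=0 it equals 421; the coefficient of t is -24 (from the two edges through P_5).
So -24·t + 421 = 2·330.5 = 661 ⇒ t = -10.

-10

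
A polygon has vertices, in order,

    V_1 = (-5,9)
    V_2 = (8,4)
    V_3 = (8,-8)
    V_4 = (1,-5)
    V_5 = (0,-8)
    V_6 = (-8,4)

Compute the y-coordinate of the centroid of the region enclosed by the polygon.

89/129

Apply the shoelace (surveyor's) formula. First the cross-terms c_i = x_i·y_{i+1} − x_{i+1}·y_i:
  -92, -96, -32, -8, -64, -52  ⇒  2A = -344, A = -172.
Then Σ (y_i + y_{i+1})·c_i = -712, so ȳ = -712 / (6·(-172)) = 89/129.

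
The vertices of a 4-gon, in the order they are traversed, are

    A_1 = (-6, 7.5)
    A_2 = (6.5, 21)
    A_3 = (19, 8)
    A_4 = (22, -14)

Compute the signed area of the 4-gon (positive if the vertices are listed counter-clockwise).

-441.375

Apply the surveyor's formula: 2A = Σ (x_i·y_{i+1} − x_{i+1}·y_i), indices taken mod 4.
Cross-terms: -174.75, -347, -442, 81  ⇒  Σ = -882.75
Signed area = Σ/2 = -441.375 (negative ⇒ clockwise traversal).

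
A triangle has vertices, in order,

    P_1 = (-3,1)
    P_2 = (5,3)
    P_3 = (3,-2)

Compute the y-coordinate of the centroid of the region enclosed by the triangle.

Apply the shoelace (surveyor's) formula. First the cross-terms c_i = x_i·y_{i+1} − x_{i+1}·y_i:
  -14, -19, -3  ⇒  2A = -36, A = -18.
Then Σ (y_i + y_{i+1})·c_i = -72, so ȳ = -72 / (6·(-18)) = 2/3.

2/3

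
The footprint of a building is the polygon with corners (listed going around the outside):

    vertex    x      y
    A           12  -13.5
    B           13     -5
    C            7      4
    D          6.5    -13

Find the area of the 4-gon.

76.875

Apply the shoelace formula: 2A = Σ (x_i·y_{i+1} − x_{i+1}·y_i), indices taken mod 4.
Σ = (115.5) + (87) + (-117) + (68.25) = 153.75
Area = |Σ|/2 = 76.875.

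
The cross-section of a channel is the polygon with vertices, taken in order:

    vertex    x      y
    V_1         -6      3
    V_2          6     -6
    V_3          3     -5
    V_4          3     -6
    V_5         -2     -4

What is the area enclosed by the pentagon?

Σ = (18) + (-12) + (-3) + (-24) + (-30) = -51
Area = |Σ|/2 = 25.5.

25.5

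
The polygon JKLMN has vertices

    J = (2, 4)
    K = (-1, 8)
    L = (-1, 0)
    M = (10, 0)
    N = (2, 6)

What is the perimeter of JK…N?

|JK| = √((-3)² + (4)²) = √25 = 5
|KL| = √((0)² + (-8)²) = √64 = 8
|LM| = √((11)² + (0)²) = √121 = 11
|MN| = √((-8)² + (6)²) = √100 = 10
|NJ| = √((0)² + (-2)²) = √4 = 2
Perimeter = 5 + 8 + 11 + 10 + 2 = 36.

36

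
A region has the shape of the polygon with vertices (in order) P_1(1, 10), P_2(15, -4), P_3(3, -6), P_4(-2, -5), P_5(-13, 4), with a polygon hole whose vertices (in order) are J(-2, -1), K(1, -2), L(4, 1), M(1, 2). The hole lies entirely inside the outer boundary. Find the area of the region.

Outer boundary:
Σ = (-154) + (-78) + (-27) + (-73) + (-134) = -466
Area = |Σ|/2 = 233.
Hole:
Σ = (5) + (9) + (7) + (3) = 24
Area = |Σ|/2 = 12.
Net area = 233 − 12 = 221.

221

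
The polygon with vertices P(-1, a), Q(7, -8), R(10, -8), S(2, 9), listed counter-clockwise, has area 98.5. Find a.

The doubled signed area Σ (x_i y_{i+1} − x_{i+1} y_i) is linear in a.
With a=0 it equals 147; the coefficient of a is -5 (from the two edges through P).
So -5·a + 147 = 2·98.5 = 197 ⇒ a = -10.

-10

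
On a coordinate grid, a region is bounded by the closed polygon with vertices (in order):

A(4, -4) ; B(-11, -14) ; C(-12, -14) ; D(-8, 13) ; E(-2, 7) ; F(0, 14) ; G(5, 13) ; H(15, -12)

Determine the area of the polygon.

A→B: (4)(-14) − (-11)(-4) = -100
B→C: (-11)(-14) − (-12)(-14) = -14
C→D: (-12)(13) − (-8)(-14) = -268
D→E: (-8)(7) − (-2)(13) = -30
E→F: (-2)(14) − (0)(7) = -28
F→G: (0)(13) − (5)(14) = -70
G→H: (5)(-12) − (15)(13) = -255
H→A: (15)(-4) − (4)(-12) = -12
Σ = -777
Area = |Σ|/2 = 388.5.

388.5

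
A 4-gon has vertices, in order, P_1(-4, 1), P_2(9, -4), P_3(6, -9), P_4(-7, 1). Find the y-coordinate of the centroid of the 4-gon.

-39/11

Apply Gauss's area formula. First the cross-terms c_i = x_i·y_{i+1} − x_{i+1}·y_i:
  7, -57, -57, -3  ⇒  2A = -110, A = -55.
Then Σ (y_i + y_{i+1})·c_i = 1170, so ȳ = 1170 / (6·(-55)) = -39/11.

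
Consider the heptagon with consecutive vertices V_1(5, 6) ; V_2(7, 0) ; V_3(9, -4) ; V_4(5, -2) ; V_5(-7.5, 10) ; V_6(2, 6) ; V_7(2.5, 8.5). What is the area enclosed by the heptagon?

61.75

Cross-terms: -42, -28, 2, 35, -65, 2, -27.5  ⇒  Σ = -123.5
Area = |Σ|/2 = 61.75.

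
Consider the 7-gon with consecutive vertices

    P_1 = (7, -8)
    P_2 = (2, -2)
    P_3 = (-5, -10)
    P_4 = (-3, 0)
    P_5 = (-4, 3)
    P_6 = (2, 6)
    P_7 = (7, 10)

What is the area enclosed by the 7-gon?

122.5

Apply the surveyor's formula: 2A = Σ (x_i·y_{i+1} − x_{i+1}·y_i), indices taken mod 7.
Σ = (2) + (-30) + (-30) + (-9) + (-30) + (-22) + (-126) = -245
Area = |Σ|/2 = 122.5.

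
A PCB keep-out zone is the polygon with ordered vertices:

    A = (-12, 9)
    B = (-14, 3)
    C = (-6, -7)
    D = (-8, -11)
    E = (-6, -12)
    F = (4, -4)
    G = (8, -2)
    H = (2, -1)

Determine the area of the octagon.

Cross-terms: 90, 116, 10, 30, 72, 24, -4, 6  ⇒  Σ = 344
Area = |Σ|/2 = 172.

172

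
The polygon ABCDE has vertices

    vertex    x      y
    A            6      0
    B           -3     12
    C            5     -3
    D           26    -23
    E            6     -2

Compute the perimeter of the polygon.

|AB| = √((-9)² + (12)²) = √225 = 15
|BC| = √((8)² + (-15)²) = √289 = 17
|CD| = √((21)² + (-20)²) = √841 = 29
|DE| = √((-20)² + (21)²) = √841 = 29
|EA| = √((0)² + (2)²) = √4 = 2
Perimeter = 15 + 17 + 29 + 29 + 2 = 92.

92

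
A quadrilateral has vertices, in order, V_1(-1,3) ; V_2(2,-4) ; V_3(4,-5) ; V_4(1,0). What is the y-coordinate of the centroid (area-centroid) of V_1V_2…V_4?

-17/9

Apply the shoelace (surveyor's) formula. First the cross-terms c_i = x_i·y_{i+1} − x_{i+1}·y_i:
  -2, 6, 5, 3  ⇒  2A = 12, A = 6.
Then Σ (y_i + y_{i+1})·c_i = -68, so ȳ = -68 / (6·6) = -17/9.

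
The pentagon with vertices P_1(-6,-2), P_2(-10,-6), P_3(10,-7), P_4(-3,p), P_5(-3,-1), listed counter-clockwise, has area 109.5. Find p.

7

Write out the shoelace sum; only the two edges meeting at P_4 involve p:
2·Area = [(10·p − (-3)·(-7)) + ((-3)·(-1) − (-3)·p)] + 146
       = 13·p + 128 = 219
⇒ p = 7.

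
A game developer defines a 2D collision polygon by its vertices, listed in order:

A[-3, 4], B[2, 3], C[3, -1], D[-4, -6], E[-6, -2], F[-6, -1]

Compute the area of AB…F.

Apply Gauss's area formula: 2A = Σ (x_i·y_{i+1} − x_{i+1}·y_i), indices taken mod 6.
Σ = (-17) + (-11) + (-22) + (-28) + (-6) + (-27) = -111
Area = |Σ|/2 = 55.5.

55.5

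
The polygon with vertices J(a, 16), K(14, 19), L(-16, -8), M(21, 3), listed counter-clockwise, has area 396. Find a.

Write out the shoelace sum; only the two edges meeting at J involve a:
2·Area = [(21·16 − a·3) + (a·19 − 14·16)] + 312
       = 16·a + 424 = 792
⇒ a = 23.

23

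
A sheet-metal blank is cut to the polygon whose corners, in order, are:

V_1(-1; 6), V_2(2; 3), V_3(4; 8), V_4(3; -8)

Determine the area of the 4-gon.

28.5

Σ = (-15) + (4) + (-56) + (10) = -57
Area = |Σ|/2 = 28.5.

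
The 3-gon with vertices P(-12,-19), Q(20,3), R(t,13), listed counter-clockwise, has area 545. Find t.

-15

Write out the shoelace sum; only the two edges meeting at R involve t:
2·Area = [(20·13 − t·3) + (t·(-19) − (-12)·13)] + 344
       = -22·t + 760 = 1090
⇒ t = -15.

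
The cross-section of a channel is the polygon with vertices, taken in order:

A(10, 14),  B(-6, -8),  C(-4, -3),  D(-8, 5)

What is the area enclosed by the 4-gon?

108

Σ = (4) + (-14) + (-44) + (-162) = -216
Area = |Σ|/2 = 108.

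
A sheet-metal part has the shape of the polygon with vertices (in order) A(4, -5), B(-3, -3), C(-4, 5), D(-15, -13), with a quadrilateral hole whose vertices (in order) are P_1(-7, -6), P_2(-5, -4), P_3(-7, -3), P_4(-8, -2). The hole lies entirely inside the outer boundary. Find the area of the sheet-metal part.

Outer boundary:
Σ = (-27) + (-27) + (127) + (127) = 200
Area = |Σ|/2 = 100.
Hole:
Apply the surveyor's formula: 2A = Σ (x_i·y_{i+1} − x_{i+1}·y_i), indices taken mod 4.
P_1→P_2: (-7)(-4) − (-5)(-6) = -2
P_2→P_3: (-5)(-3) − (-7)(-4) = -13
P_3→P_4: (-7)(-2) − (-8)(-3) = -10
P_4→P_1: (-8)(-6) − (-7)(-2) = 34
Σ = 9
Area = |Σ|/2 = 4.5.
Net area = 100 − 4.5 = 95.5.

95.5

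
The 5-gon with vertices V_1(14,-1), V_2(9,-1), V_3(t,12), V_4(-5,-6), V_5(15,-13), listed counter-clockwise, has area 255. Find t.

Write out the shoelace sum; only the two edges meeting at V_3 involve t:
2·Area = [(9·12 − t·(-1)) + (t·(-6) − (-5)·12)] + 317
       = -5·t + 485 = 510
⇒ t = -5.

-5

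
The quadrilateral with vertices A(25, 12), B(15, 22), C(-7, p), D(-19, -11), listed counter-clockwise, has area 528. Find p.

The doubled signed area Σ (x_i y_{i+1} − x_{i+1} y_i) is linear in p.
With p=0 it equals 648; the coefficient of p is 34 (from the two edges through C).
So 34·p + 648 = 2·528 = 1056 ⇒ p = 12.

12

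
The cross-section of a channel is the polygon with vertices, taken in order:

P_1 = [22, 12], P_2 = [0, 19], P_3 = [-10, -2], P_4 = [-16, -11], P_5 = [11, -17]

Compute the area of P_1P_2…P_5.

792.5

P_1→P_2: (22)(19) − (0)(12) = 418
P_2→P_3: (0)(-2) − (-10)(19) = 190
P_3→P_4: (-10)(-11) − (-16)(-2) = 78
P_4→P_5: (-16)(-17) − (11)(-11) = 393
P_5→P_1: (11)(12) − (22)(-17) = 506
Σ = 1585
Area = |Σ|/2 = 792.5.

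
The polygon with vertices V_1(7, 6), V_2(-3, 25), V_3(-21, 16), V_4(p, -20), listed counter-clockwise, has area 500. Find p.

23

Write out the shoelace sum; only the two edges meeting at V_4 involve p:
2·Area = [((-21)·(-20) − p·16) + (p·6 − 7·(-20))] + 670
       = -10·p + 1230 = 1000
⇒ p = 23.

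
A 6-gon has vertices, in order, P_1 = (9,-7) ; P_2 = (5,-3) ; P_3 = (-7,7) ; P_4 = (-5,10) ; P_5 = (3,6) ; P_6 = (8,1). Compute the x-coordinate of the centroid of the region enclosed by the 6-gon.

16/9

Apply the surveyor's formula. First the cross-terms c_i = x_i·y_{i+1} − x_{i+1}·y_i:
  8, 14, -35, -60, -45, -65  ⇒  2A = -183, A = -91.5.
Then Σ (x_i + x_{i+1})·c_i = -976, so x̄ = -976 / (6·(-91.5)) = 16/9.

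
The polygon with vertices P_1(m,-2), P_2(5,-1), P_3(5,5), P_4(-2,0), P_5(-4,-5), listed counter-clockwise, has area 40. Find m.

Write out the shoelace sum; only the two edges meeting at P_1 involve m:
2·Area = [((-4)·(-2) − m·(-5)) + (m·(-1) − 5·(-2))] + 50
       = 4·m + 68 = 80
⇒ m = 3.

3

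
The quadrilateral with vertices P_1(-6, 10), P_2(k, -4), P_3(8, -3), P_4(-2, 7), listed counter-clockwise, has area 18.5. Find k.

Write out the shoelace sum; only the two edges meeting at P_2 involve k:
2·Area = [((-6)·(-4) − k·10) + (k·(-3) − 8·(-4))] + 72
       = -13·k + 128 = 37
⇒ k = 7.

7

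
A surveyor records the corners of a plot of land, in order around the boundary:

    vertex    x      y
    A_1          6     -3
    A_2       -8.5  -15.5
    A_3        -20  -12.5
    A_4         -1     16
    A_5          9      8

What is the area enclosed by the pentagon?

440.875

Apply Gauss's area formula: 2A = Σ (x_i·y_{i+1} − x_{i+1}·y_i), indices taken mod 5.
A_1→A_2: (6)(-15.5) − (-8.5)(-3) = -118.5
A_2→A_3: (-8.5)(-12.5) − (-20)(-15.5) = -203.75
A_3→A_4: (-20)(16) − (-1)(-12.5) = -332.5
A_4→A_5: (-1)(8) − (9)(16) = -152
A_5→A_1: (9)(-3) − (6)(8) = -75
Σ = -881.75
Area = |Σ|/2 = 440.875.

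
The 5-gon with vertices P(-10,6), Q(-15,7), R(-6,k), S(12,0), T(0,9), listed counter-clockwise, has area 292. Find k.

-12

Write out the shoelace sum; only the two edges meeting at R involve k:
2·Area = [((-15)·k − (-6)·7) + ((-6)·0 − 12·k)] + 218
       = -27·k + 260 = 584
⇒ k = -12.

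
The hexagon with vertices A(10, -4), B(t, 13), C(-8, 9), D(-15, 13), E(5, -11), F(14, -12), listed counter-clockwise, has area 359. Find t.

The doubled signed area Σ (x_i y_{i+1} − x_{i+1} y_i) is linear in t.
With t=0 it equals 523; the coefficient of t is 13 (from the two edges through B).
So 13·t + 523 = 2·359 = 718 ⇒ t = 15.

15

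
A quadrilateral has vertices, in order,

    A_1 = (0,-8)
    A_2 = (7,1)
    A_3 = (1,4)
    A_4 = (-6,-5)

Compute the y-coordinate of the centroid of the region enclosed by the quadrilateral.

Apply the shoelace formula. First the cross-terms c_i = x_i·y_{i+1} − x_{i+1}·y_i:
  56, 27, 19, 48  ⇒  2A = 150, A = 75.
Then Σ (y_i + y_{i+1})·c_i = -900, so ȳ = -900 / (6·75) = -2.

-2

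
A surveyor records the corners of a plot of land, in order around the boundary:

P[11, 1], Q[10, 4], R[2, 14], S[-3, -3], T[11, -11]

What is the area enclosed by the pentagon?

200

Apply the shoelace (surveyor's) formula: 2A = Σ (x_i·y_{i+1} − x_{i+1}·y_i), indices taken mod 5.
Cross-terms: 34, 132, 36, 66, 132  ⇒  Σ = 400
Area = |Σ|/2 = 200.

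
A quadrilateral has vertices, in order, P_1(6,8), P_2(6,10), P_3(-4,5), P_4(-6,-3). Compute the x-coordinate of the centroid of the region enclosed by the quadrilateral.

Apply the shoelace formula. First the cross-terms c_i = x_i·y_{i+1} − x_{i+1}·y_i:
  12, 70, 42, -30  ⇒  2A = 94, A = 47.
Then Σ (x_i + x_{i+1})·c_i = -136, so x̄ = -136 / (6·47) = -68/141.

-68/141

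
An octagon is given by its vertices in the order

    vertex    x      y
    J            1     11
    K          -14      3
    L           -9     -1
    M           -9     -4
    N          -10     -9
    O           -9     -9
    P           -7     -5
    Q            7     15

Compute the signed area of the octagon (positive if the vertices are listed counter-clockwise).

124.5

Apply the shoelace (surveyor's) formula: 2A = Σ (x_i·y_{i+1} − x_{i+1}·y_i), indices taken mod 8.
Σ = (157) + (41) + (27) + (41) + (9) + (-18) + (-70) + (62) = 249
Signed area = Σ/2 = 124.5 (positive ⇒ counter-clockwise traversal).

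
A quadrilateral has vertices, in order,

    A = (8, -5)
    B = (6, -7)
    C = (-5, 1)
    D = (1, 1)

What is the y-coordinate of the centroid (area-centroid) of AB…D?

-263/111

Apply the shoelace formula. First the cross-terms c_i = x_i·y_{i+1} − x_{i+1}·y_i:
  -26, -29, -6, -13  ⇒  2A = -74, A = -37.
Then Σ (y_i + y_{i+1})·c_i = 526, so ȳ = 526 / (6·(-37)) = -263/111.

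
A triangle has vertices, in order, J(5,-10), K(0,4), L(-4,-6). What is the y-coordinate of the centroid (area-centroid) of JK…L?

-4

Apply the shoelace (surveyor's) formula. First the cross-terms c_i = x_i·y_{i+1} − x_{i+1}·y_i:
  20, 16, 70  ⇒  2A = 106, A = 53.
Then Σ (y_i + y_{i+1})·c_i = -1272, so ȳ = -1272 / (6·53) = -4.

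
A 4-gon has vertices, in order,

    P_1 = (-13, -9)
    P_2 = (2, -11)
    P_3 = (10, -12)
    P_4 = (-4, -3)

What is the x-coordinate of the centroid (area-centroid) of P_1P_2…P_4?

-578/249

Apply the surveyor's formula. First the cross-terms c_i = x_i·y_{i+1} − x_{i+1}·y_i:
  161, 86, -78, -3  ⇒  2A = 166, A = 83.
Then Σ (x_i + x_{i+1})·c_i = -1156, so x̄ = -1156 / (6·83) = -578/249.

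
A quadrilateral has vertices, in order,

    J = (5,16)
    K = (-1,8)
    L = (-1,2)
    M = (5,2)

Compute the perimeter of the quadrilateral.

|JK| = √((-6)² + (-8)²) = √100 = 10
|KL| = √((0)² + (-6)²) = √36 = 6
|LM| = √((6)² + (0)²) = √36 = 6
|MJ| = √((0)² + (14)²) = √196 = 14
Perimeter = 10 + 6 + 6 + 14 = 36.

36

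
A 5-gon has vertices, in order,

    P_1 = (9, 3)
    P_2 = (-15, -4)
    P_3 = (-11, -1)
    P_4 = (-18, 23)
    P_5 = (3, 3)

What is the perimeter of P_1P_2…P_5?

90

|P_1P_2| = √((-24)² + (-7)²) = √625 = 25
|P_2P_3| = √((4)² + (3)²) = √25 = 5
|P_3P_4| = √((-7)² + (24)²) = √625 = 25
|P_4P_5| = √((21)² + (-20)²) = √841 = 29
|P_5P_1| = √((6)² + (0)²) = √36 = 6
Perimeter = 25 + 5 + 25 + 29 + 6 = 90.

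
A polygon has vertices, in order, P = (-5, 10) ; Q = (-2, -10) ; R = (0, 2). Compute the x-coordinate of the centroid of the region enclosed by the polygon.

-7/3

Apply the shoelace formula. First the cross-terms c_i = x_i·y_{i+1} − x_{i+1}·y_i:
  70, -4, 10  ⇒  2A = 76, A = 38.
Then Σ (x_i + x_{i+1})·c_i = -532, so x̄ = -532 / (6·38) = -7/3.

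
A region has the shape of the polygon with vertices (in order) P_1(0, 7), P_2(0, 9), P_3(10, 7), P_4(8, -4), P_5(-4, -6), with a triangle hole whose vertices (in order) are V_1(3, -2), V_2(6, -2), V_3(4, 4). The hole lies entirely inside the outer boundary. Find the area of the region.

Outer boundary:
P_1→P_2: (0)(9) − (0)(7) = 0
P_2→P_3: (0)(7) − (10)(9) = -90
P_3→P_4: (10)(-4) − (8)(7) = -96
P_4→P_5: (8)(-6) − (-4)(-4) = -64
P_5→P_1: (-4)(7) − (0)(-6) = -28
Σ = -278
Area = |Σ|/2 = 139.
Hole:
Apply Gauss's area formula: 2A = Σ (x_i·y_{i+1} − x_{i+1}·y_i), indices taken mod 3.
Σ = (6) + (32) + (-20) = 18
Area = |Σ|/2 = 9.
Net area = 139 − 9 = 130.

130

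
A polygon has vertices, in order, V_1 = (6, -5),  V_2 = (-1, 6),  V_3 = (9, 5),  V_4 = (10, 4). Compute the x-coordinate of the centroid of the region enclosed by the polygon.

Apply the shoelace formula. First the cross-terms c_i = x_i·y_{i+1} − x_{i+1}·y_i:
  31, -59, -14, -74  ⇒  2A = -116, A = -58.
Then Σ (x_i + x_{i+1})·c_i = -1767, so x̄ = -1767 / (6·(-58)) = 589/116.

589/116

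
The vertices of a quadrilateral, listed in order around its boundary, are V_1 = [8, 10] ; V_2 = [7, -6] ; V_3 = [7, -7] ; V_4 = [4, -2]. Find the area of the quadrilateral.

27.5

Apply the shoelace (surveyor's) formula: 2A = Σ (x_i·y_{i+1} − x_{i+1}·y_i), indices taken mod 4.
Σ = (-118) + (-7) + (14) + (56) = -55
Area = |Σ|/2 = 27.5.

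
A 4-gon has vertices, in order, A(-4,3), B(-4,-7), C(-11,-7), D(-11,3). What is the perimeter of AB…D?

|AB| = √((0)² + (-10)²) = √100 = 10
|BC| = √((-7)² + (0)²) = √49 = 7
|CD| = √((0)² + (10)²) = √100 = 10
|DA| = √((7)² + (0)²) = √49 = 7
Perimeter = 10 + 7 + 10 + 7 = 34.

34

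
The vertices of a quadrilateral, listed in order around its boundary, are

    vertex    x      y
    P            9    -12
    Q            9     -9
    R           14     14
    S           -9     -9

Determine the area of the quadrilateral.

Apply Gauss's area formula: 2A = Σ (x_i·y_{i+1} − x_{i+1}·y_i), indices taken mod 4.
Σ = (27) + (252) + (0) + (189) = 468
Area = |Σ|/2 = 234.

234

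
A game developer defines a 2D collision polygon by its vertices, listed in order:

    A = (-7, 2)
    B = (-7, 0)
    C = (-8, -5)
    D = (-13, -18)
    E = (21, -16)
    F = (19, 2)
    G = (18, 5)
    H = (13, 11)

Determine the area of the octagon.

A→B: (-7)(0) − (-7)(2) = 14
B→C: (-7)(-5) − (-8)(0) = 35
C→D: (-8)(-18) − (-13)(-5) = 79
D→E: (-13)(-16) − (21)(-18) = 586
E→F: (21)(2) − (19)(-16) = 346
F→G: (19)(5) − (18)(2) = 59
G→H: (18)(11) − (13)(5) = 133
H→A: (13)(2) − (-7)(11) = 103
Σ = 1355
Area = |Σ|/2 = 677.5.

677.5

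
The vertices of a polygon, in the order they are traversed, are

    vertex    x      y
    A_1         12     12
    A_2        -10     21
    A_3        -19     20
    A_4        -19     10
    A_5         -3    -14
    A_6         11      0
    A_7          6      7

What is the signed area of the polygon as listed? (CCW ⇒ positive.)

638

A_1→A_2: (12)(21) − (-10)(12) = 372
A_2→A_3: (-10)(20) − (-19)(21) = 199
A_3→A_4: (-19)(10) − (-19)(20) = 190
A_4→A_5: (-19)(-14) − (-3)(10) = 296
A_5→A_6: (-3)(0) − (11)(-14) = 154
A_6→A_7: (11)(7) − (6)(0) = 77
A_7→A_1: (6)(12) − (12)(7) = -12
Σ = 1276
Signed area = Σ/2 = 638 (positive ⇒ counter-clockwise traversal).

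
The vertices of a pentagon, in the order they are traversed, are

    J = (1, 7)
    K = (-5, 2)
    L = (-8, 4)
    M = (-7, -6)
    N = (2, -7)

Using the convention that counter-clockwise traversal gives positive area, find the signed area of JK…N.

Apply the shoelace formula: 2A = Σ (x_i·y_{i+1} − x_{i+1}·y_i), indices taken mod 5.
Σ = (37) + (-4) + (76) + (61) + (21) = 191
Signed area = Σ/2 = 95.5 (positive ⇒ counter-clockwise traversal).

95.5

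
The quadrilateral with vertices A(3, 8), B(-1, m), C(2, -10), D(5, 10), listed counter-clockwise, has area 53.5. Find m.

9

The doubled signed area Σ (x_i y_{i+1} − x_{i+1} y_i) is linear in m.
With m=0 it equals 98; the coefficient of m is 1 (from the two edges through B).
So 1·m + 98 = 2·53.5 = 107 ⇒ m = 9.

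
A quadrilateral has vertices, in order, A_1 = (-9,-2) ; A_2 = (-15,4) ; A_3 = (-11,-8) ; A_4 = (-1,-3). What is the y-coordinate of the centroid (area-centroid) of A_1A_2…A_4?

-67/21

Apply the shoelace formula. First the cross-terms c_i = x_i·y_{i+1} − x_{i+1}·y_i:
  -66, 164, 25, -25  ⇒  2A = 98, A = 49.
Then Σ (y_i + y_{i+1})·c_i = -938, so ȳ = -938 / (6·49) = -67/21.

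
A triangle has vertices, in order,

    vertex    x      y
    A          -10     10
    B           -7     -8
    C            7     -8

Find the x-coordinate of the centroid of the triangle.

-10/3

Apply the shoelace formula. First the cross-terms c_i = x_i·y_{i+1} − x_{i+1}·y_i:
  150, 112, -10  ⇒  2A = 252, A = 126.
Then Σ (x_i + x_{i+1})·c_i = -2520, so x̄ = -2520 / (6·126) = -10/3.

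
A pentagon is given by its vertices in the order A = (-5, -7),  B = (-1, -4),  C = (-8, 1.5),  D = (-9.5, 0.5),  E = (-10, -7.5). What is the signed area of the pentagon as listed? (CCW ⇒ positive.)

Apply the shoelace formula: 2A = Σ (x_i·y_{i+1} − x_{i+1}·y_i), indices taken mod 5.
Σ = (13) + (-33.5) + (10.25) + (76.25) + (32.5) = 98.5
Signed area = Σ/2 = 49.25 (positive ⇒ counter-clockwise traversal).

49.25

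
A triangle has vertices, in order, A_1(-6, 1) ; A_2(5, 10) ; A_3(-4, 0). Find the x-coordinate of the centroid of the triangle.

-5/3

Apply the shoelace (surveyor's) formula. First the cross-terms c_i = x_i·y_{i+1} − x_{i+1}·y_i:
  -65, 40, -4  ⇒  2A = -29, A = -14.5.
Then Σ (x_i + x_{i+1})·c_i = 145, so x̄ = 145 / (6·(-14.5)) = -5/3.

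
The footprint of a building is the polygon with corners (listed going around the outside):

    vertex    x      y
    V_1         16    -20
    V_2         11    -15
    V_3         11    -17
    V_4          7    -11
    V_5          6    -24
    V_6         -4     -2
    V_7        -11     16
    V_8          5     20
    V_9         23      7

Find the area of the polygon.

818.5

Apply the shoelace formula: 2A = Σ (x_i·y_{i+1} − x_{i+1}·y_i), indices taken mod 9.
V_1→V_2: (16)(-15) − (11)(-20) = -20
V_2→V_3: (11)(-17) − (11)(-15) = -22
V_3→V_4: (11)(-11) − (7)(-17) = -2
V_4→V_5: (7)(-24) − (6)(-11) = -102
V_5→V_6: (6)(-2) − (-4)(-24) = -108
V_6→V_7: (-4)(16) − (-11)(-2) = -86
V_7→V_8: (-11)(20) − (5)(16) = -300
V_8→V_9: (5)(7) − (23)(20) = -425
V_9→V_1: (23)(-20) − (16)(7) = -572
Σ = -1637
Area = |Σ|/2 = 818.5.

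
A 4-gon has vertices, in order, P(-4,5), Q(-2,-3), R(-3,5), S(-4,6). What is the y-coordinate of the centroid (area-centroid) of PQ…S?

8/3

Apply the shoelace (surveyor's) formula. First the cross-terms c_i = x_i·y_{i+1} − x_{i+1}·y_i:
  22, -19, 2, 4  ⇒  2A = 9, A = 4.5.
Then Σ (y_i + y_{i+1})·c_i = 72, so ȳ = 72 / (6·4.5) = 8/3.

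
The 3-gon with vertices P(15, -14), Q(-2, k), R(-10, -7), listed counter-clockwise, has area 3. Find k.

The doubled signed area Σ (x_i y_{i+1} − x_{i+1} y_i) is linear in k.
With k=0 it equals 231; the coefficient of k is 25 (from the two edges through Q).
So 25·k + 231 = 2·3 = 6 ⇒ k = -9.

-9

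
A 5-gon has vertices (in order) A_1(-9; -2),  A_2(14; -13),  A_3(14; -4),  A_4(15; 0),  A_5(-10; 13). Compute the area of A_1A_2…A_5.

331.5

Apply Gauss's area formula: 2A = Σ (x_i·y_{i+1} − x_{i+1}·y_i), indices taken mod 5.
Cross-terms: 145, 126, 60, 195, 137  ⇒  Σ = 663
Area = |Σ|/2 = 331.5.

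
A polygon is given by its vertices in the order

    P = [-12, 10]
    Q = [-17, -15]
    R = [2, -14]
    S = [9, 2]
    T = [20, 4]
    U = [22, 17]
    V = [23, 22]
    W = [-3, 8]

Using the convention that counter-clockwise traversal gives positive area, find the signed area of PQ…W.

Σ = (350) + (268) + (130) + (-4) + (252) + (93) + (250) + (66) = 1405
Signed area = Σ/2 = 702.5 (positive ⇒ counter-clockwise traversal).

702.5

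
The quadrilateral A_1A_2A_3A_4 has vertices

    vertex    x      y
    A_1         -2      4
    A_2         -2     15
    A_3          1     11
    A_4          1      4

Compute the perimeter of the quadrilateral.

26

|A_1A_2| = √((0)² + (11)²) = √121 = 11
|A_2A_3| = √((3)² + (-4)²) = √25 = 5
|A_3A_4| = √((0)² + (-7)²) = √49 = 7
|A_4A_1| = √((-3)² + (0)²) = √9 = 3
Perimeter = 11 + 5 + 7 + 3 = 26.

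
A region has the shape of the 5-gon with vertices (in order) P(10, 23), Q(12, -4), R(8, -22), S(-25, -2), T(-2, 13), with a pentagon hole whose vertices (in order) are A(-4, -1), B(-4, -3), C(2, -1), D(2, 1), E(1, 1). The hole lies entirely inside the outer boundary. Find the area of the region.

796.5

Outer boundary:
Apply the shoelace formula: 2A = Σ (x_i·y_{i+1} − x_{i+1}·y_i), indices taken mod 5.
P→Q: (10)(-4) − (12)(23) = -316
Q→R: (12)(-22) − (8)(-4) = -232
R→S: (8)(-2) − (-25)(-22) = -566
S→T: (-25)(13) − (-2)(-2) = -329
T→P: (-2)(23) − (10)(13) = -176
Σ = -1619
Area = |Σ|/2 = 809.5.
Hole:
Apply Gauss's area formula: 2A = Σ (x_i·y_{i+1} − x_{i+1}·y_i), indices taken mod 5.
Cross-terms: 8, 10, 4, 1, 3  ⇒  Σ = 26
Area = |Σ|/2 = 13.
Net area = 809.5 − 13 = 796.5.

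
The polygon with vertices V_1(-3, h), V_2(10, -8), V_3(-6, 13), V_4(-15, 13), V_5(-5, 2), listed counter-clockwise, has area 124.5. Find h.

1

Write out the shoelace sum; only the two edges meeting at V_1 involve h:
2·Area = [((-5)·h − (-3)·2) + ((-3)·(-8) − 10·h)] + 234
       = -15·h + 264 = 249
⇒ h = 1.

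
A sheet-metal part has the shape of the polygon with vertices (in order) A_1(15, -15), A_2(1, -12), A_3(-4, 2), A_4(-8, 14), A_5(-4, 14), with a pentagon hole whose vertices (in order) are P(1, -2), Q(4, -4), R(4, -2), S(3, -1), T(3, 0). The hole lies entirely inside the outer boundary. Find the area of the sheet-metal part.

223

Outer boundary:
Apply the shoelace (surveyor's) formula: 2A = Σ (x_i·y_{i+1} − x_{i+1}·y_i), indices taken mod 5.
Σ = (-165) + (-46) + (-40) + (-56) + (-150) = -457
Area = |Σ|/2 = 228.5.
Hole:
Apply the surveyor's formula: 2A = Σ (x_i·y_{i+1} − x_{i+1}·y_i), indices taken mod 5.
Σ = (4) + (8) + (2) + (3) + (-6) = 11
Area = |Σ|/2 = 5.5.
Net area = 228.5 − 5.5 = 223.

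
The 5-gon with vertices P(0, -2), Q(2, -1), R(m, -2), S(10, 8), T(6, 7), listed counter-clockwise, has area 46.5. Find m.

Write out the shoelace sum; only the two edges meeting at R involve m:
2·Area = [(2·(-2) − m·(-1)) + (m·8 − 10·(-2))] + 14
       = 9·m + 30 = 93
⇒ m = 7.

7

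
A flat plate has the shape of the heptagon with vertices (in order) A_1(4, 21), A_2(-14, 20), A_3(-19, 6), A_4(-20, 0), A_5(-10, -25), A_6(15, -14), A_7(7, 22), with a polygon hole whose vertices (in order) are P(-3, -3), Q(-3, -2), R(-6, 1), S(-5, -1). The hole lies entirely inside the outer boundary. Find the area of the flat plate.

1143.5

Outer boundary:
Apply the shoelace formula: 2A = Σ (x_i·y_{i+1} − x_{i+1}·y_i), indices taken mod 7.
Σ = (374) + (296) + (120) + (500) + (515) + (428) + (59) = 2292
Area = |Σ|/2 = 1146.
Hole:
Apply Gauss's area formula: 2A = Σ (x_i·y_{i+1} − x_{i+1}·y_i), indices taken mod 4.
P→Q: (-3)(-2) − (-3)(-3) = -3
Q→R: (-3)(1) − (-6)(-2) = -15
R→S: (-6)(-1) − (-5)(1) = 11
S→P: (-5)(-3) − (-3)(-1) = 12
Σ = 5
Area = |Σ|/2 = 2.5.
Net area = 1146 − 2.5 = 1143.5.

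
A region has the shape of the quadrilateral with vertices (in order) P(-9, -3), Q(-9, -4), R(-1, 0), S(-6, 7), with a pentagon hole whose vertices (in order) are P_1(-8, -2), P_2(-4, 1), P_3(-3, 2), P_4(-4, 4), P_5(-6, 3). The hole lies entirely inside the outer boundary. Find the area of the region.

28

Outer boundary:
Σ = (9) + (-4) + (-7) + (81) = 79
Area = |Σ|/2 = 39.5.
Hole:
Apply the shoelace formula: 2A = Σ (x_i·y_{i+1} − x_{i+1}·y_i), indices taken mod 5.
Σ = (-16) + (-5) + (-4) + (12) + (36) = 23
Area = |Σ|/2 = 11.5.
Net area = 39.5 − 11.5 = 28.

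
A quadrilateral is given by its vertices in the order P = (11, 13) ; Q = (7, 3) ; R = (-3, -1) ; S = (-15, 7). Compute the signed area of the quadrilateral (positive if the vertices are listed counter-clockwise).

Apply the shoelace (surveyor's) formula: 2A = Σ (x_i·y_{i+1} − x_{i+1}·y_i), indices taken mod 4.
Σ = (-58) + (2) + (-36) + (-272) = -364
Signed area = Σ/2 = -182 (negative ⇒ clockwise traversal).

-182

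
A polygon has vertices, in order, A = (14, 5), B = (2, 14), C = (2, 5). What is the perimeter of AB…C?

36

|AB| = √((-12)² + (9)²) = √225 = 15
|BC| = √((0)² + (-9)²) = √81 = 9
|CA| = √((12)² + (0)²) = √144 = 12
Perimeter = 15 + 9 + 12 = 36.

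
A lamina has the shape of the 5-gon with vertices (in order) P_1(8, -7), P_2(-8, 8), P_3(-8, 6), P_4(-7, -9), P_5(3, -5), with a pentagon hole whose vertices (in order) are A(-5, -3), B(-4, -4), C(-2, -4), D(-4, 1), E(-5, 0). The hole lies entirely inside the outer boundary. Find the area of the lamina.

Outer boundary:
Σ = (8) + (16) + (114) + (62) + (19) = 219
Area = |Σ|/2 = 109.5.
Hole:
A→B: (-5)(-4) − (-4)(-3) = 8
B→C: (-4)(-4) − (-2)(-4) = 8
C→D: (-2)(1) − (-4)(-4) = -18
D→E: (-4)(0) − (-5)(1) = 5
E→A: (-5)(-3) − (-5)(0) = 15
Σ = 18
Area = |Σ|/2 = 9.
Net area = 109.5 − 9 = 100.5.

100.5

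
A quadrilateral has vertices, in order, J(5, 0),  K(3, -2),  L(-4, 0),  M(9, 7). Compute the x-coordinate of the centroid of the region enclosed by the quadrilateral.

Apply the surveyor's formula. First the cross-terms c_i = x_i·y_{i+1} − x_{i+1}·y_i:
  -10, -8, -28, -35  ⇒  2A = -81, A = -40.5.
Then Σ (x_i + x_{i+1})·c_i = -702, so x̄ = -702 / (6·(-40.5)) = 26/9.

26/9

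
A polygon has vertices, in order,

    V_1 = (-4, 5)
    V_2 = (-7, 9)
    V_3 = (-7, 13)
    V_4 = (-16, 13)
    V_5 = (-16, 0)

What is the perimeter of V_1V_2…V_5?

44

|V_1V_2| = √((-3)² + (4)²) = √25 = 5
|V_2V_3| = √((0)² + (4)²) = √16 = 4
|V_3V_4| = √((-9)² + (0)²) = √81 = 9
|V_4V_5| = √((0)² + (-13)²) = √169 = 13
|V_5V_1| = √((12)² + (5)²) = √169 = 13
Perimeter = 5 + 4 + 9 + 13 + 13 = 44.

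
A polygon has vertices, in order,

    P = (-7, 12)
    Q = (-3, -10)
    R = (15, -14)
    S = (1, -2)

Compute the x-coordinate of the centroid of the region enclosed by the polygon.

Apply the surveyor's formula. First the cross-terms c_i = x_i·y_{i+1} − x_{i+1}·y_i:
  106, 192, -16, -2  ⇒  2A = 280, A = 140.
Then Σ (x_i + x_{i+1})·c_i = 1000, so x̄ = 1000 / (6·140) = 25/21.

25/21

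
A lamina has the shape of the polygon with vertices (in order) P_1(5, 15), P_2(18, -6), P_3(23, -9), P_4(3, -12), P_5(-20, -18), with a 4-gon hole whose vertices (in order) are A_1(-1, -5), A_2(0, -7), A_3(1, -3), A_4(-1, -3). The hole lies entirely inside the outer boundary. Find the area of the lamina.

533.5

Outer boundary:
Apply Gauss's area formula: 2A = Σ (x_i·y_{i+1} − x_{i+1}·y_i), indices taken mod 5.
Σ = (-300) + (-24) + (-249) + (-294) + (-210) = -1077
Area = |Σ|/2 = 538.5.
Hole:
A_1→A_2: (-1)(-7) − (0)(-5) = 7
A_2→A_3: (0)(-3) − (1)(-7) = 7
A_3→A_4: (1)(-3) − (-1)(-3) = -6
A_4→A_1: (-1)(-5) − (-1)(-3) = 2
Σ = 10
Area = |Σ|/2 = 5.
Net area = 538.5 − 5 = 533.5.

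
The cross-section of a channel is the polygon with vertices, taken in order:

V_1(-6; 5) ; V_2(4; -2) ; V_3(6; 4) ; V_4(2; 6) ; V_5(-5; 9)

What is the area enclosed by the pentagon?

Σ = (-8) + (28) + (28) + (48) + (29) = 125
Area = |Σ|/2 = 62.5.

62.5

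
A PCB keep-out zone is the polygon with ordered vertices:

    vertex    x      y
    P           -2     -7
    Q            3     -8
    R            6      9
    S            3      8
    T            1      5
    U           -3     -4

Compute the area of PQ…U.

82

Cross-terms: 37, 75, 21, 7, 11, 13  ⇒  Σ = 164
Area = |Σ|/2 = 82.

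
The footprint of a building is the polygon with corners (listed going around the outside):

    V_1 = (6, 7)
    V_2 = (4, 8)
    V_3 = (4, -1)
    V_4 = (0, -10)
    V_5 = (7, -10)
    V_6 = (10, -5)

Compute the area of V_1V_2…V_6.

89.5

Σ = (20) + (-36) + (-40) + (70) + (65) + (100) = 179
Area = |Σ|/2 = 89.5.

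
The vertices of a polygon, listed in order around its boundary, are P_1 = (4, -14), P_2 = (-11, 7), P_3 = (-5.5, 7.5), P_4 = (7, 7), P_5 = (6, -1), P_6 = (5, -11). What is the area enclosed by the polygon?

198.5

Apply the shoelace (surveyor's) formula: 2A = Σ (x_i·y_{i+1} − x_{i+1}·y_i), indices taken mod 6.
Σ = (-126) + (-44) + (-91) + (-49) + (-61) + (-26) = -397
Area = |Σ|/2 = 198.5.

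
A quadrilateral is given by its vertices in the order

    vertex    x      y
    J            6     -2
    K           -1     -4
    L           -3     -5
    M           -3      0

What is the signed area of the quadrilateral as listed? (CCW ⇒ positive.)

Σ = (-26) + (-7) + (-15) + (6) = -42
Signed area = Σ/2 = -21 (negative ⇒ clockwise traversal).

-21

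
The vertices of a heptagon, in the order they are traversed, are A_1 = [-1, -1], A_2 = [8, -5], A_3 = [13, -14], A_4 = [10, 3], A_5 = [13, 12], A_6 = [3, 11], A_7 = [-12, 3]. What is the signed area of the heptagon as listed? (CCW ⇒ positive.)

Apply the shoelace formula: 2A = Σ (x_i·y_{i+1} − x_{i+1}·y_i), indices taken mod 7.
Σ = (13) + (-47) + (179) + (81) + (107) + (141) + (15) = 489
Signed area = Σ/2 = 244.5 (positive ⇒ counter-clockwise traversal).

244.5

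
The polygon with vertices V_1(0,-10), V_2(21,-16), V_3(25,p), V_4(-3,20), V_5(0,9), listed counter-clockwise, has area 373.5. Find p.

The doubled signed area Σ (x_i y_{i+1} − x_{i+1} y_i) is linear in p.
With p=0 it equals 1083; the coefficient of p is 24 (from the two edges through V_3).
So 24·p + 1083 = 2·373.5 = 747 ⇒ p = -14.

-14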